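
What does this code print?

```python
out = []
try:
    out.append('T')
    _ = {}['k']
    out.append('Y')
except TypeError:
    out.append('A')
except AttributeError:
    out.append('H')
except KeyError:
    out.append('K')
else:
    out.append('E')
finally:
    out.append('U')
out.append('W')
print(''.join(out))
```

Execution trace: 'T' (try body) → 'K' (except KeyError) → 'U' (finally) → 'W' (after the try/except). Output: TKUW

Answer: TKUW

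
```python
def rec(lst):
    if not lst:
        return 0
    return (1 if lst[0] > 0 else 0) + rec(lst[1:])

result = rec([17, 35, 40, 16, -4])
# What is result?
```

Count of positive elements in [17, 35, 40, 16, -4] = 4

Answer: 4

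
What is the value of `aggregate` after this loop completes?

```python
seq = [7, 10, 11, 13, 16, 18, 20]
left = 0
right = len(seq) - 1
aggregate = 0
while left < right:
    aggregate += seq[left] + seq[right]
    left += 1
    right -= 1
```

Sum of pairs from ends
`aggregate` takes the values: 0 → 27 → 55 → 82

Answer: 82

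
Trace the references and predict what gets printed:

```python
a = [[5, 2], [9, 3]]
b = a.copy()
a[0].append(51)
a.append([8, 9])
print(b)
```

Key concept: shallow copy with nested lists.
Step by step:
`a = [[5, 2], [9, 3]]` → a = [[5, 2], [9, 3]]
`b = a.copy()` → b = [[5, 2], [9, 3]]
`a[0].append(51)` → a = [[5, 2, 51], [9, 3]]; b = [[5, 2, 51], [9, 3]]
`a.append([8, 9])` → a = [[5, 2, 51], [9, 3], [8, 9]]
`print(b)` → prints [[5, 2, 51], [9, 3]]

Answer: [[5, 2, 51], [9, 3]]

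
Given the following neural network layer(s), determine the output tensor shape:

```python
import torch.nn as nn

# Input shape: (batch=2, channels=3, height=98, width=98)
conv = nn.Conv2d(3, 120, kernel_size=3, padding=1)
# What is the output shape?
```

Input: (2, 3, 98, 98) -> Output: (2, 120, 98, 98)

Answer: (2, 120, 98, 98)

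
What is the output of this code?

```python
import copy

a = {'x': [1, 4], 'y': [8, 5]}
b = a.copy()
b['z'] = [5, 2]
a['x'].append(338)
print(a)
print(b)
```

Key concept: shallow copy of dict with mutable values.
Step by step:
`a = {'x': [1, 4], 'y': [8, 5]}` → a = {'x': [1, 4], 'y': [8, 5]}
`b = a.copy()` → b = {'x': [1, 4], 'y': [8, 5]}
`b['z'] = [5, 2]` → b = {'x': [1, 4], 'y': [8, 5], 'z': [5, 2]}
`a['x'].append(338)` → a = {'x': [1, 4, 338], 'y': [8, 5]}; b = {'x': [1, 4, 338], 'y': [8, 5], 'z': [5, 2]}
`print(a)` → prints {'x': [1, 4, 338], 'y': [8, 5]}
`print(b)` → prints {'x': [1, 4, 338], 'y': [8, 5], 'z': [5, 2]}

Answer:
{'x': [1, 4, 338], 'y': [8, 5]}
{'x': [1, 4, 338], 'y': [8, 5], 'z': [5, 2]}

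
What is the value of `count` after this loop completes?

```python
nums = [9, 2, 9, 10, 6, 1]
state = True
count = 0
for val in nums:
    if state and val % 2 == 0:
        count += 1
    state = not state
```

Count even values at even positions
`count` takes the values: 0 → 1

Answer: 1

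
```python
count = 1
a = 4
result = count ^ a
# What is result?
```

Trace:
`count = 1` → count = 1
`a = 4` → a = 4
`result = count ^ a` → result = 5
So result = 5

Answer: 5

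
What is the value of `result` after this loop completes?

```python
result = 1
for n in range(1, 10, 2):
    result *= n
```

Product of 1, 3, 5, ... up to 9
`result` takes the values: 1 → 3 → 15 → 105 → 945

Answer: 945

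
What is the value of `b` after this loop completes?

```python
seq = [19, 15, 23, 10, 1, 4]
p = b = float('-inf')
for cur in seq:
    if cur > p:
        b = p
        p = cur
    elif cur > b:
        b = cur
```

Second largest (with repeats) in [19, 15, 23, 10, 1, 4]
`b` takes the values: -inf → 15 → 19

Answer: 19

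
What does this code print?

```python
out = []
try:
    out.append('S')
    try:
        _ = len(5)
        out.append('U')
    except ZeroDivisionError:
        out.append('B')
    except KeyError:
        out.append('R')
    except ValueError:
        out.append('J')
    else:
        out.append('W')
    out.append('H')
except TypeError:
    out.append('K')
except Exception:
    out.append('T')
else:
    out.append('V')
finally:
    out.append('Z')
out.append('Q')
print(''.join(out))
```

Execution trace: 'S' (try body) → 'K' (except TypeError) → 'Z' (finally) → 'Q' (after the try/except). Output: SKZQ

Answer: SKZQ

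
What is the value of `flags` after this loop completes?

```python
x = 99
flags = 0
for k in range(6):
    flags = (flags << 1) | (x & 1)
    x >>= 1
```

Reverse lowest 6 bits of 99
`flags` takes the values: 0 → 1 → 3 → 6 → 12 → 24 → 49

Answer: 49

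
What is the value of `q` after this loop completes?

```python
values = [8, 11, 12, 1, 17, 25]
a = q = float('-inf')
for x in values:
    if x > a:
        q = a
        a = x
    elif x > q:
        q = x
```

Second largest (with repeats) in [8, 11, 12, 1, 17, 25]
`q` takes the values: -inf → 8 → 11 → 12 → 17

Answer: 17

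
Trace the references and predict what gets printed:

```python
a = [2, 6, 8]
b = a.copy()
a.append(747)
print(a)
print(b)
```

Key concept: list.copy() creates independent copy.
Step by step:
`a = [2, 6, 8]` → a = [2, 6, 8]
`b = a.copy()` → b = [2, 6, 8]
`a.append(747)` → a = [2, 6, 8, 747]
`print(a)` → prints [2, 6, 8, 747]
`print(b)` → prints [2, 6, 8]

Answer:
[2, 6, 8, 747]
[2, 6, 8]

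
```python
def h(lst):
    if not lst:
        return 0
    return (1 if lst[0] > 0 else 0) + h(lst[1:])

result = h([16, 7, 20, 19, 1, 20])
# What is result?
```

Count of positive elements in [16, 7, 20, 19, 1, 20] = 6

Answer: 6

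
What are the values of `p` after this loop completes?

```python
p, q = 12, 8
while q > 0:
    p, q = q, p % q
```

GCD of 12 and 8
`p` takes the values: 12 → 8 → 4

Answer: 4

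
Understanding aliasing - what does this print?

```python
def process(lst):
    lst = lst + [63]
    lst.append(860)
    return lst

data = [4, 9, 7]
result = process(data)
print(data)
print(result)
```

Key concept: rebinding parameter vs mutation.
Step by step:
`data = [4, 9, 7]` → data = [4, 9, 7]
`result = process(data)` → result = [4, 9, 7, 63, 860]
`print(data)` → prints [4, 9, 7]
`print(result)` → prints [4, 9, 7, 63, 860]

Answer:
[4, 9, 7]
[4, 9, 7, 63, 860]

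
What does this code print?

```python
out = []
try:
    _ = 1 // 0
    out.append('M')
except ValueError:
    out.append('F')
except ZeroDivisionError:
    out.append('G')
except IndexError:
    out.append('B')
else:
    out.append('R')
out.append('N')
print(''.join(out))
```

Execution trace: 'G' (except ZeroDivisionError) → 'N' (after the try/except). Output: GN

Answer: GN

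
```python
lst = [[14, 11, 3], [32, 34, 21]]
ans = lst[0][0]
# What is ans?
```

Trace:
`lst = [[14, 11, 3], [32, 34, 21]]` → lst = [[14, 11, 3], [32, 34, 21]]
`ans = lst[0][0]` → ans = 14
So ans = 14

Answer: 14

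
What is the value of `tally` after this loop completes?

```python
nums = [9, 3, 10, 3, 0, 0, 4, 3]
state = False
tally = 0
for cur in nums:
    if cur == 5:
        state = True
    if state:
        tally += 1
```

Count elements after first 5 in [9, 3, 10, 3, 0, 0, 4, 3]
`tally` takes the values: 0

Answer: 0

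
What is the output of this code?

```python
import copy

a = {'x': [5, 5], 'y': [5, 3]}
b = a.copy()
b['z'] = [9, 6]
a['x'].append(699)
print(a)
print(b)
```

Key concept: shallow copy of dict with mutable values.
Step by step:
`a = {'x': [5, 5], 'y': [5, 3]}` → a = {'x': [5, 5], 'y': [5, 3]}
`b = a.copy()` → b = {'x': [5, 5], 'y': [5, 3]}
`b['z'] = [9, 6]` → b = {'x': [5, 5], 'y': [5, 3], 'z': [9, 6]}
`a['x'].append(699)` → a = {'x': [5, 5, 699], 'y': [5, 3]}; b = {'x': [5, 5, 699], 'y': [5, 3], 'z': [9, 6]}
`print(a)` → prints {'x': [5, 5, 699], 'y': [5, 3]}
`print(b)` → prints {'x': [5, 5, 699], 'y': [5, 3], 'z': [9, 6]}

Answer:
{'x': [5, 5, 699], 'y': [5, 3]}
{'x': [5, 5, 699], 'y': [5, 3], 'z': [9, 6]}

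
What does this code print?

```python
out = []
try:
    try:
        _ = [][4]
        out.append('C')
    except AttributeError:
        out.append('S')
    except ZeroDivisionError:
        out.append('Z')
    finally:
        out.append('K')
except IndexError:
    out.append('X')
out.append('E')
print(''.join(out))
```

Execution trace: 'K' (inner finally) → 'X' (outer except IndexError) → 'E' (after the try/except). Output: KXE

Answer: KXE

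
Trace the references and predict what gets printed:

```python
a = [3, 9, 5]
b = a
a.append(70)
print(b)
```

Key concept: basic list aliasing.
Step by step:
`a = [3, 9, 5]` → a = [3, 9, 5]
`b = a` → b = [3, 9, 5] (same object as a)
`a.append(70)` → a = [3, 9, 5, 70] (same object as b); b = [3, 9, 5, 70] (same object as a)
`print(b)` → prints [3, 9, 5, 70]

Answer: [3, 9, 5, 70]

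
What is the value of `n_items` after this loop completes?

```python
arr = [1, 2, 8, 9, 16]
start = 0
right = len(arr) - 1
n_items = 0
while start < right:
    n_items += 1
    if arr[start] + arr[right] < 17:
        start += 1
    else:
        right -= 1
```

Steps to find pair summing to 17
`n_items` takes the values: 0 → 1 → 2 → 3 → 4

Answer: 4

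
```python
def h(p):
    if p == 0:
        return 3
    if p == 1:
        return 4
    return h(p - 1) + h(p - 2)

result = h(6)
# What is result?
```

Build up from base cases: h(0)=3, h(1)=4, h(2)=7, h(3)=11, h(4)=18, h(5)=29, h(6)=47

Answer: 47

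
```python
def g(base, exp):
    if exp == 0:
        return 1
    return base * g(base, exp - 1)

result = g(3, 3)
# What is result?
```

g(3, 3) = 3 * 3 * 3 = 27

Answer: 27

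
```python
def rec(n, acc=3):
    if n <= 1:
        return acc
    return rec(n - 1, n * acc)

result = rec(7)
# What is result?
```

Accumulator trace (n, acc): (7, 3) -> (6, 21) -> (5, 126) -> (4, 630) -> (3, 2520) -> (2, 7560) -> (1, 15120) -> return 15120

Answer: 15120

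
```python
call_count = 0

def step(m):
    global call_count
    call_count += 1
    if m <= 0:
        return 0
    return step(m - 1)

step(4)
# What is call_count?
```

Linear recursion stepping by 1: 5 calls from m=4 down to ≤0.

Answer: 5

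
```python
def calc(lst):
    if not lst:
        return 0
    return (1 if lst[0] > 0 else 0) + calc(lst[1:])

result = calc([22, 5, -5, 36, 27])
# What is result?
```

Count of positive elements in [22, 5, -5, 36, 27] = 4

Answer: 4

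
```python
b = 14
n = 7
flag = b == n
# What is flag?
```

Trace:
`b = 14` → b = 14
`n = 7` → n = 7
`flag = b == n` → flag = False
So flag = False

Answer: False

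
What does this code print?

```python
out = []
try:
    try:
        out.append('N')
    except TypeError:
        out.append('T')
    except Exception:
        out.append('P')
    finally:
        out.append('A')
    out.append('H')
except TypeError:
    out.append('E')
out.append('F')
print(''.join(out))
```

Execution trace: 'N' (inner try body, no exception) → 'A' (inner finally) → 'H' (try body, no exception) → 'F' (after the try/except). Output: NAHF

Answer: NAHF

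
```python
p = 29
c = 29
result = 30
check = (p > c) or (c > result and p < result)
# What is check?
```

Trace:
`p = 29` → p = 29
`c = 29` → c = 29
`result = 30` → result = 30
`check = (p > c) or (c > result and p < result)` → check = False
So check = False

Answer: False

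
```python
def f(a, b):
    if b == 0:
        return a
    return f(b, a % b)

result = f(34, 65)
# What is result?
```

f(34, 65) -> f(65, 34) -> f(34, 31) -> f(31, 3) -> f(3, 1) -> f(1, 0) -> 1

Answer: 1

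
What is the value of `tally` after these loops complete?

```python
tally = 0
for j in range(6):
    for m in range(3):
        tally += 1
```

6 * 3 = 18
`tally` takes the values: 0 → 1 → 2 → 3 → 4 → 5 → 6 → 7 → 8 → 9 → 10 → 11 → 12 → 13 → 14 → 15 → 16 → 17 → 18

Answer: 18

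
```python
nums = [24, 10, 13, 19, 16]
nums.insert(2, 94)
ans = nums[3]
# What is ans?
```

Trace:
`nums = [24, 10, 13, 19, 16]` → nums = [24, 10, 13, 19, 16]
`nums.insert(2, 94)` → nums = [24, 10, 94, 13, 19, 16]
`ans = nums[3]` → ans = 13
So ans = 13

Answer: 13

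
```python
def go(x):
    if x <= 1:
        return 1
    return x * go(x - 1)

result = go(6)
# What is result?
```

go(6) = 6 * 5 * 4 * 3 * 2 * 1 = 720

Answer: 720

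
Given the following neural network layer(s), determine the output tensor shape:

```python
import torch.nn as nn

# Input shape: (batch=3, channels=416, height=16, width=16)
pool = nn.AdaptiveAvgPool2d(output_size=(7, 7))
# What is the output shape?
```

Input: (3, 416, 16, 16) -> Output: (3, 416, 7, 7)

Answer: (3, 416, 7, 7)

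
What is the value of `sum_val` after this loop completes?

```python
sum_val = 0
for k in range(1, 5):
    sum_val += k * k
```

Sum of squares 1² to 4² = 30
`sum_val` takes the values: 0 → 1 → 5 → 14 → 30

Answer: 30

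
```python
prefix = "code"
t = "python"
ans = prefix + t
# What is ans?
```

Trace:
`prefix = "code"` → prefix = 'code'
`t = "python"` → t = 'python'
`ans = prefix + t` → ans = 'codepython'
So ans = 'codepython'

Answer: 'codepython'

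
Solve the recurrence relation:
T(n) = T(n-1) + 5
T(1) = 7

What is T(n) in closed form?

Unrolling: T(n) = T(1) + 5·(n-1) = 7 + 5(n-1) = 5n + 2.

Answer: T(n) = 5n + 2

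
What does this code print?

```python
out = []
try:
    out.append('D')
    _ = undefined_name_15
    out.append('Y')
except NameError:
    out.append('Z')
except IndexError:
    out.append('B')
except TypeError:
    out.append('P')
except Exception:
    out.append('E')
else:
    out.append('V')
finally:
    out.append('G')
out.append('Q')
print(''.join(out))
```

Execution trace: 'D' (try body) → 'Z' (except NameError) → 'G' (finally) → 'Q' (after the try/except). Output: DZGQ

Answer: DZGQ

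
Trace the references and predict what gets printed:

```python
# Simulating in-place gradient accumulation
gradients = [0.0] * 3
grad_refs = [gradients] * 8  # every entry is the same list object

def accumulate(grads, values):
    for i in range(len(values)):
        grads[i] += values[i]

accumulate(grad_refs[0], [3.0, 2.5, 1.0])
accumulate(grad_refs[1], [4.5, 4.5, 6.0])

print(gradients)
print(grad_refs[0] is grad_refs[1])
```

Key concept: gradient accumulation aliasing.
Step by step:
`gradients = [0.0] * 3` → gradients = [0.0, 0.0, 0.0]
`grad_refs = [gradients] * 8` → grad_refs = [[0.0, 0.0, 0.0], [0.0, 0.0, 0.0], [0.0, 0.0, 0.0], [0.0, 0.0, 0.0], [0.0, 0.0, 0.0], [0.0, 0.0, 0.0], [0.0, 0.0, 0.0], [0.0, 0.0, 0.0]]
`accumulate(grad_refs[0], [3.0, 2.5, 1.0])` → gradients = [3.0, 2.5, 1.0]; grad_refs = [[3.0, 2.5, 1.0], [3.0, 2.5, 1.0], [3.0, 2.5, 1.0], [3.0, 2.5, 1.0], [3.0, 2.5, 1.0], [3.0, 2.5, 1.0], [3.0, 2.5, 1.0], [3.0, 2.5, 1.0]]
`accumulate(grad_refs[1], [4.5, 4.5, 6.0])` → gradients = [7.5, 7.0, 7.0]; grad_refs = [[7.5, 7.0, 7.0], [7.5, 7.0, 7.0], [7.5, 7.0, 7.0], [7.5, 7.0, 7.0], [7.5, 7.0, 7.0], [7.5, 7.0, 7.0], [7.5, 7.0, 7.0], [7.5, 7.0, 7.0]]
`print(gradients)` → prints [7.5, 7.0, 7.0]
`print(grad_refs[0] is grad_refs[1])` → prints True

Answer:
[7.5, 7.0, 7.0]
True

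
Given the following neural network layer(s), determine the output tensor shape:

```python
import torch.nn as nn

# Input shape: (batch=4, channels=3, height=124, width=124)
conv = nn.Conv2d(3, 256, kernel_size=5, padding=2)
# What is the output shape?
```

Input: (4, 3, 124, 124) -> Output: (4, 256, 124, 124)

Answer: (4, 256, 124, 124)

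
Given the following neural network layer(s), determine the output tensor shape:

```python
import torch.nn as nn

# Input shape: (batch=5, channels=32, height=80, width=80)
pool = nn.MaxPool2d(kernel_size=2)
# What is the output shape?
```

Input: (5, 32, 80, 80) -> Output: (5, 32, 40, 40)

Answer: (5, 32, 40, 40)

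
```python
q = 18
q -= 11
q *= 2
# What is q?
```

Trace:
`q = 18` → q = 18
`q -= 11` → q = 7
`q *= 2` → q = 14
So q = 14

Answer: 14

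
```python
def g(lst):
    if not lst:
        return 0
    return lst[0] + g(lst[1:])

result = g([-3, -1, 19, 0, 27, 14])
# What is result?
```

(-3) + (-1) + 19 + 0 + 27 + 14 + 0 = 56

Answer: 56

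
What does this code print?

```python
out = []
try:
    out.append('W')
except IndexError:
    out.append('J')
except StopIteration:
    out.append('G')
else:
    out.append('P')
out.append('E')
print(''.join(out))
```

Execution trace: 'W' (try body, no exception) → 'P' (else) → 'E' (after the try/except). Output: WPE

Answer: WPE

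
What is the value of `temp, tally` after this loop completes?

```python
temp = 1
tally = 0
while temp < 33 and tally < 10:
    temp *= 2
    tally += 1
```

Double until >= 33 or 10 iterations
`temp, tally` takes the values: (1, 0) → (2, 0) → (2, 1) → (4, 1) → (4, 2) → (8, 2) → (8, 3) → (16, 3) → (16, 4) → (32, 4) → (32, 5) → (64, 5) → (64, 6)

Answer: 64, 6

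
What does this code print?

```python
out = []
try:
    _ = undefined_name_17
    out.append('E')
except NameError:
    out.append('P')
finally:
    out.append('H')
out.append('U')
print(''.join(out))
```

Execution trace: 'P' (except NameError) → 'H' (finally) → 'U' (after the try/except). Output: PHU

Answer: PHU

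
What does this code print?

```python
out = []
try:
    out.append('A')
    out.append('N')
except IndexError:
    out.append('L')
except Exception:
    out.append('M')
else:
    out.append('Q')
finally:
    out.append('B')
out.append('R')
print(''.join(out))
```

Execution trace: 'A' (try body) → 'N' (try body, no exception) → 'Q' (else) → 'B' (finally) → 'R' (after the try/except). Output: ANQBR

Answer: ANQBR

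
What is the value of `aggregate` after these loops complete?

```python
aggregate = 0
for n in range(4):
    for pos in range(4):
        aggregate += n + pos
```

Sum of all n+pos for n,pos in 4x4
`aggregate` takes the values: 0 → 1 → 3 → 6 → 7 → 9 → 12 → 16 → 18 → 21 → 25 → 30 → 33 → 37 → 42 → 48

Answer: 48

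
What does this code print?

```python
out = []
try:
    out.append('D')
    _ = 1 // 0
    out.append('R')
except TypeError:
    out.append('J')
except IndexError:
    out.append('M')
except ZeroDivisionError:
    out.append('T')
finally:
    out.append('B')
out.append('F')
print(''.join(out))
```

Execution trace: 'D' (try body) → 'T' (except ZeroDivisionError) → 'B' (finally) → 'F' (after the try/except). Output: DTBF

Answer: DTBF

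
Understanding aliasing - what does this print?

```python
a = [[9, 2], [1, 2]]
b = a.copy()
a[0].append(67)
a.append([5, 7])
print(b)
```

Key concept: shallow copy with nested lists.
Step by step:
`a = [[9, 2], [1, 2]]` → a = [[9, 2], [1, 2]]
`b = a.copy()` → b = [[9, 2], [1, 2]]
`a[0].append(67)` → a = [[9, 2, 67], [1, 2]]; b = [[9, 2, 67], [1, 2]]
`a.append([5, 7])` → a = [[9, 2, 67], [1, 2], [5, 7]]
`print(b)` → prints [[9, 2, 67], [1, 2]]

Answer: [[9, 2, 67], [1, 2]]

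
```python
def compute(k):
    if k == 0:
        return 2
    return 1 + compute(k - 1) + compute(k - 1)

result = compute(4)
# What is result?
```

compute(k) = 1 + 2·compute(k-1), compute(0)=2. Closed form: (2+1)·2^4 - 1 = 47.

Answer: 47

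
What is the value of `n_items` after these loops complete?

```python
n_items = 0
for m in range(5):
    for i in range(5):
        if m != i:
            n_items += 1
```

5² - 5 (exclude diagonal)
`n_items` takes the values: 0 → 1 → 2 → 3 → 4 → 5 → 6 → 7 → 8 → 9 → 10 → 11 → 12 → 13 → 14 → 15 → 16 → 17 → 18 → 19 → 20

Answer: 20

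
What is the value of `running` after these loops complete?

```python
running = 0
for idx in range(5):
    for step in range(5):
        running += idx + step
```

Sum of all idx+step for idx,step in 5x5
`running` takes the values: 0 → 1 → 3 → 6 → 10 → 11 → 13 → 16 → 20 → 25 → 27 → 30 → 34 → 39 → 45 → 48 → 52 → 57 → 63 → 70 → 74 → 79 → 85 → 92 → 100

Answer: 100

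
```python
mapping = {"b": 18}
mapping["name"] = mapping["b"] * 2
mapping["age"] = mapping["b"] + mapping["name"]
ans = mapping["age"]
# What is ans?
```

Trace:
`mapping = {"b": 18}` → mapping = {'b': 18}
`mapping["name"] = mapping["b"] * 2` → mapping = {'b': 18, 'name': 36}
`mapping["age"] = mapping["b"] + mapping["name"]` → mapping = {'b': 18, 'name': 36, 'age': 54}
`ans = mapping["age"]` → ans = 54
So ans = 54

Answer: 54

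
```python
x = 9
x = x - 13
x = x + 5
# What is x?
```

Trace:
`x = 9` → x = 9
`x = x - 13` → x = -4
`x = x + 5` → x = 1
So x = 1

Answer: 1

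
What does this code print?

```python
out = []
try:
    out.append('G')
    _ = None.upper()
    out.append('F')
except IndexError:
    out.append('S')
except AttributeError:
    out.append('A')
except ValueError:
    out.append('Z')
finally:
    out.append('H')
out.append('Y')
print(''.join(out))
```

Execution trace: 'G' (try body) → 'A' (except AttributeError) → 'H' (finally) → 'Y' (after the try/except). Output: GAHY

Answer: GAHY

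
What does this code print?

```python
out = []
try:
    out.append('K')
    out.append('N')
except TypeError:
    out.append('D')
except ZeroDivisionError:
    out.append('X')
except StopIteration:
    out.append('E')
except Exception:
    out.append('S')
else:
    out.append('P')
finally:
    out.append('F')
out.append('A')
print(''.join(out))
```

Execution trace: 'K' (try body) → 'N' (try body, no exception) → 'P' (else) → 'F' (finally) → 'A' (after the try/except). Output: KNPFA

Answer: KNPFA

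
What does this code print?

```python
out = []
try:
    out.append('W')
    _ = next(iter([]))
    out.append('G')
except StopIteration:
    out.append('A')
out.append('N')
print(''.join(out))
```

Execution trace: 'W' (try body) → 'A' (except StopIteration) → 'N' (after the try/except). Output: WAN

Answer: WAN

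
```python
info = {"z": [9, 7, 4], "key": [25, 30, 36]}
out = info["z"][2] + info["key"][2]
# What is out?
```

Trace:
`info = {"z": [9, 7, 4], "key": [25, 30, 36]}` → info = {'z': [9, 7, 4], 'key': [25, 30, 36]}
`out = info["z"][2] + info["key"][2]` → out = 40
So out = 40

Answer: 40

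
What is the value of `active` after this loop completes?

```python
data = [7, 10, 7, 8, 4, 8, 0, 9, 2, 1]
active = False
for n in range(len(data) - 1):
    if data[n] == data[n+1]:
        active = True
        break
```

Check consecutive duplicates in [7, 10, 7, 8, 4, 8, 0, 9, 2, 1]
`active` takes the values: False

Answer: False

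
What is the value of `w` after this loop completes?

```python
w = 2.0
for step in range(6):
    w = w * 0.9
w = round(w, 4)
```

Exponential decay: 2.0 * 0.9^6
`w` takes the values: 2.0 → 1.8 → 1.62 → 1.458 → 1.3122 → 1.18098 → 1.062882 → 1.0629

Answer: 1.0629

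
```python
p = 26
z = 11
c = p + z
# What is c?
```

Trace:
`p = 26` → p = 26
`z = 11` → z = 11
`c = p + z` → c = 37
So c = 37

Answer: 37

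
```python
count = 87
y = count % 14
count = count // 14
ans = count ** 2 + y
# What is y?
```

Trace:
`count = 87` → count = 87
`y = count % 14` → y = 3
`count = count // 14` → count = 6
`ans = count ** 2 + y` → ans = 39
So y = 3

Answer: 3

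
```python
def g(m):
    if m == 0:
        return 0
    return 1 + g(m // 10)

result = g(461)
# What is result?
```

Count of digits of 461: 3

Answer: 3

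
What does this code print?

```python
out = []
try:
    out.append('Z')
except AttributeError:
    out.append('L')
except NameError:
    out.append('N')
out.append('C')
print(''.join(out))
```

Execution trace: 'Z' (try body, no exception) → 'C' (after the try/except). Output: ZC

Answer: ZC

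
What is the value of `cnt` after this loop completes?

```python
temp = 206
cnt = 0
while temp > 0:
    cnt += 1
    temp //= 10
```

Count digits by repeated division by 10
`cnt` takes the values: 0 → 1 → 2 → 3

Answer: 3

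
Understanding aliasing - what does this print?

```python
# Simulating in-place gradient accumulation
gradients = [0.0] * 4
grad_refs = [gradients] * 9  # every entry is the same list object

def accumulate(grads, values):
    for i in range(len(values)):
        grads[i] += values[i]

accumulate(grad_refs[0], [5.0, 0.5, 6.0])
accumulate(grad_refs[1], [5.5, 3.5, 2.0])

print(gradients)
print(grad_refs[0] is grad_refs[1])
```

Key concept: gradient accumulation aliasing.
Step by step:
`gradients = [0.0] * 4` → gradients = [0.0, 0.0, 0.0, 0.0]
`grad_refs = [gradients] * 9` → grad_refs = [[0.0, 0.0, 0.0, 0.0], [0.0, 0.0, 0.0, 0.0], [0.0, 0.0, 0.0, 0.0], [0.0, 0.0, 0.0, 0.0], [0.0, 0.0, 0.0, 0.0], [0.0, 0.0, 0.0, 0.0], [0.0, 0.0, 0.0, 0.0], [0.0, 0.0, 0.0, 0.0], [0.0, 0.0, 0.0, 0.0]]
`accumulate(grad_refs[0], [5.0, 0.5, 6.0])` → gradients = [5.0, 0.5, 6.0, 0.0]; grad_refs = [[5.0, 0.5, 6.0, 0.0], [5.0, 0.5, 6.0, 0.0], [5.0, 0.5, 6.0, 0.0], [5.0, 0.5, 6.0, 0.0], [5.0, 0.5, 6.0, 0.0], [5.0, 0.5, 6.0, 0.0], [5.0, 0.5, 6.0, 0.0], [5.0, 0.5, 6.0, 0.0], [5.0, 0.5, 6.0, 0.0]]
`accumulate(grad_refs[1], [5.5, 3.5, 2.0])` → gradients = [10.5, 4.0, 8.0, 0.0]; grad_refs = [[10.5, 4.0, 8.0, 0.0], [10.5, 4.0, 8.0, 0.0], [10.5, 4.0, 8.0, 0.0], [10.5, 4.0, 8.0, 0.0], [10.5, 4.0, 8.0, 0.0], [10.5, 4.0, 8.0, 0.0], [10.5, 4.0, 8.0, 0.0], [10.5, 4.0, 8.0, 0.0], [10.5, 4.0, 8.0, 0.0]]
`print(gradients)` → prints [10.5, 4.0, 8.0, 0.0]
`print(grad_refs[0] is grad_refs[1])` → prints True

Answer:
[10.5, 4.0, 8.0, 0.0]
True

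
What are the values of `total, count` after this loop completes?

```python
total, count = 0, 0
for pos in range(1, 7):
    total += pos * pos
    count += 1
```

Sum of squares and count
`total, count` takes the values: (0, 0) → (1, 0) → (1, 1) → (5, 1) → (5, 2) → (14, 2) → (14, 3) → (30, 3) → (30, 4) → (55, 4) → (55, 5) → (91, 5) → (91, 6)

Answer: 91, 6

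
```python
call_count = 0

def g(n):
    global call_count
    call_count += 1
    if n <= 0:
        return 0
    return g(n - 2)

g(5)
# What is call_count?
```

Linear recursion stepping by 2: 4 calls from n=5 down to ≤0.

Answer: 4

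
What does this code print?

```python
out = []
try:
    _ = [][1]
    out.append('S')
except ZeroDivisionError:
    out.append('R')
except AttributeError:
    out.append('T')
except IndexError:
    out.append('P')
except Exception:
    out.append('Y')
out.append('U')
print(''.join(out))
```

Execution trace: 'P' (except IndexError) → 'U' (after the try/except). Output: PU

Answer: PU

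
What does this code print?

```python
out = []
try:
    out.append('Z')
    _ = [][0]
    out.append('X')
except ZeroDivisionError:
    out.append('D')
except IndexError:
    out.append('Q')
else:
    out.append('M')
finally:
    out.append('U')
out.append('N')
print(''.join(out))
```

Execution trace: 'Z' (try body) → 'Q' (except IndexError) → 'U' (finally) → 'N' (after the try/except). Output: ZQUN

Answer: ZQUN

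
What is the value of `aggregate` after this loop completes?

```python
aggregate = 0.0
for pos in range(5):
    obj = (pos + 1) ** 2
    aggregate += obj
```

Sum of squared losses 1² + 2² + ... + 5²
`aggregate` takes the values: 0.0 → 1.0 → 5.0 → 14.0 → 30.0 → 55.0

Answer: 55.0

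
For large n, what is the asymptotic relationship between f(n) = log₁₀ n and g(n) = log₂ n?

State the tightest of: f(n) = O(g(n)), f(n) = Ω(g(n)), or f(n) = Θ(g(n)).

log₁₀ n vs log₂ n: f(n) = Θ(g(n)) — they are asymptotically equivalent (log bases differ by a constant factor).

Answer: f(n) = Θ(g(n)) — they are asymptotically equivalent (log bases differ by a constant factor).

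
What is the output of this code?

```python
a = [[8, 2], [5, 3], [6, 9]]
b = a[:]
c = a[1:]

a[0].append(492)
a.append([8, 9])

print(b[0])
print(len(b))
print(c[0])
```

Key concept: slice with nested mutation.
Step by step:
`a = [[8, 2], [5, 3], [6, 9]]` → a = [[8, 2], [5, 3], [6, 9]]
`b = a[:]` → b = [[8, 2], [5, 3], [6, 9]]
`c = a[1:]` → c = [[5, 3], [6, 9]]
`a[0].append(492)` → a = [[8, 2, 492], [5, 3], [6, 9]]; b = [[8, 2, 492], [5, 3], [6, 9]]
`a.append([8, 9])` → a = [[8, 2, 492], [5, 3], [6, 9], [8, 9]]
`print(b[0])` → prints [8, 2, 492]
`print(len(b))` → prints 3
`print(c[0])` → prints [5, 3]

Answer:
[8, 2, 492]
3
[5, 3]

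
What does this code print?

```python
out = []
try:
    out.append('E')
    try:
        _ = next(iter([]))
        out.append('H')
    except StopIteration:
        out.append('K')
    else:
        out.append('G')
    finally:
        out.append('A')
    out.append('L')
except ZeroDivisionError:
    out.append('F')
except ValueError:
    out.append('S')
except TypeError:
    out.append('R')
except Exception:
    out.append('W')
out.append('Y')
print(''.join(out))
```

Execution trace: 'E' (try body) → 'K' (inner except StopIteration) → 'A' (inner finally) → 'L' (try body, no exception) → 'Y' (after the try/except). Output: EKALY

Answer: EKALY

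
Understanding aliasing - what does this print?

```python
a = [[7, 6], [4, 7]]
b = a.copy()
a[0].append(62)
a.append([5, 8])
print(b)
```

Key concept: shallow copy with nested lists.
Step by step:
`a = [[7, 6], [4, 7]]` → a = [[7, 6], [4, 7]]
`b = a.copy()` → b = [[7, 6], [4, 7]]
`a[0].append(62)` → a = [[7, 6, 62], [4, 7]]; b = [[7, 6, 62], [4, 7]]
`a.append([5, 8])` → a = [[7, 6, 62], [4, 7], [5, 8]]
`print(b)` → prints [[7, 6, 62], [4, 7]]

Answer: [[7, 6, 62], [4, 7]]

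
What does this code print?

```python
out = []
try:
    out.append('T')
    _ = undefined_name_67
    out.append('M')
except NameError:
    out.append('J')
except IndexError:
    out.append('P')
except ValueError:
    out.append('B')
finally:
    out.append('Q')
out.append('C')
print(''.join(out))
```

Execution trace: 'T' (try body) → 'J' (except NameError) → 'Q' (finally) → 'C' (after the try/except). Output: TJQC

Answer: TJQC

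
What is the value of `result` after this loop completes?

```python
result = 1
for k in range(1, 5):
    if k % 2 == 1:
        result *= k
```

Product of odd numbers 1 to 4
`result` takes the values: 1 → 3

Answer: 3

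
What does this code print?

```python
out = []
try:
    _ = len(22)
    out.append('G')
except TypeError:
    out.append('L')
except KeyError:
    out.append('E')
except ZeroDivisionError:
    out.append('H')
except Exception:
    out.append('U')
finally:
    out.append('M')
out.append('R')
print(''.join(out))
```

Execution trace: 'L' (except TypeError) → 'M' (finally) → 'R' (after the try/except). Output: LMR

Answer: LMR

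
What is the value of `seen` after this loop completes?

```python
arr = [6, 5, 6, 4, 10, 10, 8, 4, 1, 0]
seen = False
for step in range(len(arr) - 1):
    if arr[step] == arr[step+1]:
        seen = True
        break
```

Check consecutive duplicates in [6, 5, 6, 4, 10, 10, 8, 4, 1, 0]
`seen` takes the values: False → True

Answer: True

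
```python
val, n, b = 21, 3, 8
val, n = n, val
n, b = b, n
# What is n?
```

Trace:
`val, n, b = 21, 3, 8` → val = 21; n = 3; b = 8
`val, n = n, val` → val = 3; n = 21
`n, b = b, n` → n = 8; b = 21
So n = 8

Answer: 8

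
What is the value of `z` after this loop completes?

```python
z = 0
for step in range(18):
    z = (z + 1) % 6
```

Increment mod 6, 18 times = 0
`z` takes the values: 0 → 1 → 2 → 3 → 4 → 5 → 0 → 1 → 2 → 3 → 4 → 5 → 0 → 1 → 2 → 3 → 4 → 5 → 0

Answer: 0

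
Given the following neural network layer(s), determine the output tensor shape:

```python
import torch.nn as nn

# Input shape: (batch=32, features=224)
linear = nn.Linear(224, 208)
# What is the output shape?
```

Input: (32, 224) -> Output: (32, 208)

Answer: (32, 208)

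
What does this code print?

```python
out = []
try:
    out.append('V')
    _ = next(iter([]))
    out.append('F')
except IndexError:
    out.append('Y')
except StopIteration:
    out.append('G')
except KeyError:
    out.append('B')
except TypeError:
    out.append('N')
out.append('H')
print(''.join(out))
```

Execution trace: 'V' (try body) → 'G' (except StopIteration) → 'H' (after the try/except). Output: VGH

Answer: VGH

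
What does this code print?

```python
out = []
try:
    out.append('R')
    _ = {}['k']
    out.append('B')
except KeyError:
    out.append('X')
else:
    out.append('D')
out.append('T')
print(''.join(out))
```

Execution trace: 'R' (try body) → 'X' (except KeyError) → 'T' (after the try/except). Output: RXT

Answer: RXT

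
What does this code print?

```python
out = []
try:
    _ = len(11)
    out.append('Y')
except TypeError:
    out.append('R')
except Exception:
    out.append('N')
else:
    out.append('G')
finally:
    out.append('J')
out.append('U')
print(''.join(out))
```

Execution trace: 'R' (except TypeError) → 'J' (finally) → 'U' (after the try/except). Output: RJU

Answer: RJU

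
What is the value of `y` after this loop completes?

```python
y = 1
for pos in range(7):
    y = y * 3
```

Multiply by 3, 7 times: 1 * 3^7 = 2187
`y` takes the values: 1 → 3 → 9 → 27 → 81 → 243 → 729 → 2187

Answer: 2187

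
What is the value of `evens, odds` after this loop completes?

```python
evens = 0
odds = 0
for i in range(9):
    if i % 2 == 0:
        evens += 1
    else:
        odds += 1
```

Count evens and odds in range(9)
`evens, odds` takes the values: (0, 0) → (1, 0) → (1, 1) → (2, 1) → (2, 2) → (3, 2) → (3, 3) → (4, 3) → (4, 4) → (5, 4)

Answer: 5, 4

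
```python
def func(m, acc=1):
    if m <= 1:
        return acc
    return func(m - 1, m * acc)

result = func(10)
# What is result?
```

Accumulator trace (n, acc): (10, 1) -> (9, 10) -> (8, 90) -> (7, 720) -> (6, 5040) -> (5, 30240) -> (4, 151200) -> (3, 604800) -> (2, 1814400) -> (1, 3628800) -> return 3628800

Answer: 3628800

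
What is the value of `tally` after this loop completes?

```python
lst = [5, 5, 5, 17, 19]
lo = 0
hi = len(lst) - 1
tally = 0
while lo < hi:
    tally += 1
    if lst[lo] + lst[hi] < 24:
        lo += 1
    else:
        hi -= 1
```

Steps to find pair summing to 24
`tally` takes the values: 0 → 1 → 2 → 3 → 4

Answer: 4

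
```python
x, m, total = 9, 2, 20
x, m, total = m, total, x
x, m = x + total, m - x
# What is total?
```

Trace:
`x, m, total = 9, 2, 20` → x = 9; m = 2; total = 20
`x, m, total = m, total, x` → x = 2; m = 20; total = 9
`x, m = x + total, m - x` → x = 11; m = 18
So total = 9

Answer: 9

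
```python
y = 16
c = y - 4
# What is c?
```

Trace:
`y = 16` → y = 16
`c = y - 4` → c = 12
So c = 12

Answer: 12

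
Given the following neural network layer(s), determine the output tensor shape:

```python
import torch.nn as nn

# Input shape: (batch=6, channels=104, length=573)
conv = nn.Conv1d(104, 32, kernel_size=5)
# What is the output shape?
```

Input: (6, 104, 573) -> Output: (6, 32, 569)

Answer: (6, 32, 569)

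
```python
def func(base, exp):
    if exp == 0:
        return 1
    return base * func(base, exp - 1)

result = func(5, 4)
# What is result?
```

func(5, 4) = 5 * 5 * 5 * 5 = 625

Answer: 625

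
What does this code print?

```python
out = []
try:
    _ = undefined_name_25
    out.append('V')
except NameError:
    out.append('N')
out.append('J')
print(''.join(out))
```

Execution trace: 'N' (except NameError) → 'J' (after the try/except). Output: NJ

Answer: NJ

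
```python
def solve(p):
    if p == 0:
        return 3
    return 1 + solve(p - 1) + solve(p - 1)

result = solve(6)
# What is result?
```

solve(p) = 1 + 2·solve(p-1), solve(0)=3. Closed form: (3+1)·2^6 - 1 = 255.

Answer: 255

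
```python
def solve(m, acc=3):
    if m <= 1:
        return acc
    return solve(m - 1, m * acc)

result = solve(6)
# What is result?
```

Accumulator trace (n, acc): (6, 3) -> (5, 18) -> (4, 90) -> (3, 360) -> (2, 1080) -> (1, 2160) -> return 2160

Answer: 2160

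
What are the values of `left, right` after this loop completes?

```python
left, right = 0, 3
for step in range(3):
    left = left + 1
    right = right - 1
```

left goes 0→3, right goes 3→0
`left, right` takes the values: (0, 3) → (1, 3) → (1, 2) → (2, 2) → (2, 1) → (3, 1) → (3, 0)

Answer: 3, 0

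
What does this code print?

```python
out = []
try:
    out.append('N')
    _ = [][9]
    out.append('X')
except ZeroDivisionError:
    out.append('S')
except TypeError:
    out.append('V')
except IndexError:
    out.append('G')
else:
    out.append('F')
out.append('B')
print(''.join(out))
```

Execution trace: 'N' (try body) → 'G' (except IndexError) → 'B' (after the try/except). Output: NGB

Answer: NGB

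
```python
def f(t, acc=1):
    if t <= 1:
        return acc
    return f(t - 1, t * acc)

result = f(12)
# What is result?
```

Accumulator trace (n, acc): (12, 1) -> (11, 12) -> (10, 132) -> (9, 1320) -> (8, 11880) -> (7, 95040) -> (6, 665280) -> (5, 3991680) -> (4, 19958400) -> (3, 79833600) -> (2, 239500800) -> (1, 479001600) -> return 479001600

Answer: 479001600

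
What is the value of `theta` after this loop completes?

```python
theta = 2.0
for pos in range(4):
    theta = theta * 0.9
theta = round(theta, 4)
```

Exponential decay: 2.0 * 0.9^4
`theta` takes the values: 2.0 → 1.8 → 1.62 → 1.458 → 1.3122

Answer: 1.3122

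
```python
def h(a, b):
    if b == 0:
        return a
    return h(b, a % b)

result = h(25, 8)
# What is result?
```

h(25, 8) -> h(8, 1) -> h(1, 0) -> 1

Answer: 1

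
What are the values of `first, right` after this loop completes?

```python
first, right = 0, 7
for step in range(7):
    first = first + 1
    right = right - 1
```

first goes 0→7, right goes 7→0
`first, right` takes the values: (0, 7) → (1, 7) → (1, 6) → (2, 6) → (2, 5) → (3, 5) → (3, 4) → (4, 4) → (4, 3) → (5, 3) → (5, 2) → (6, 2) → (6, 1) → (7, 1) → (7, 0)

Answer: 7, 0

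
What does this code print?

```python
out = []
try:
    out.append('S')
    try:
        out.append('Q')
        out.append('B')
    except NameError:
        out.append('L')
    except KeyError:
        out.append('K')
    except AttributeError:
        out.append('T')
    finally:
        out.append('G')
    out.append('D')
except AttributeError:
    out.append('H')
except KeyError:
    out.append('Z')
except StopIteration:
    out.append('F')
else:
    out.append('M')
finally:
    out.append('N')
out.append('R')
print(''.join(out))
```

Execution trace: 'S' (try body) → 'Q' (inner try body) → 'B' (inner try body, no exception) → 'G' (inner finally) → 'D' (try body, no exception) → 'M' (else) → 'N' (finally) → 'R' (after the try/except). Output: SQBGDMNR

Answer: SQBGDMNR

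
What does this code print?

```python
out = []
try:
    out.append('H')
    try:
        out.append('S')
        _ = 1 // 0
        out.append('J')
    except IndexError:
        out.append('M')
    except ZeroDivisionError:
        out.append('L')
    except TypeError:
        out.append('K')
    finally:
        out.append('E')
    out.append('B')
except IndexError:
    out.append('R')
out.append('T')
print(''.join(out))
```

Execution trace: 'H' (try body) → 'S' (inner try body) → 'L' (inner except ZeroDivisionError) → 'E' (inner finally) → 'B' (try body, no exception) → 'T' (after the try/except). Output: HSLEBT

Answer: HSLEBT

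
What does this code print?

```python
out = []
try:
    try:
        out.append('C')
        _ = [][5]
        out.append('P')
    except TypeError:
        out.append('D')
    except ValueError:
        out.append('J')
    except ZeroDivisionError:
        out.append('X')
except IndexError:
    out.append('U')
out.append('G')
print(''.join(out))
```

Execution trace: 'C' (try body) → 'U' (outer except IndexError) → 'G' (after the try/except). Output: CUG

Answer: CUG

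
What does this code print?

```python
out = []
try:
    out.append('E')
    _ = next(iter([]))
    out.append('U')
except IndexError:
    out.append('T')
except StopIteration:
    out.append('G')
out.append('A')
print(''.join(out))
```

Execution trace: 'E' (try body) → 'G' (except StopIteration) → 'A' (after the try/except). Output: EGA

Answer: EGA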